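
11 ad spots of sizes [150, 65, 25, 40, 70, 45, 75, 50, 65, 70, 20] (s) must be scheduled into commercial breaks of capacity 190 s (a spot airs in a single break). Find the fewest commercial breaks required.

Total = 150 + 75 + 70 + 70 + 65 + 65 + 50 + 45 + 40 + 25 + 20 = 675 s.
Lower bound: ⌈675/190⌉ = 4 commercial breaks.
A packing using 4 commercial breaks:
  break 1: 150 + 40 = 190
  break 2: 75 + 70 + 45 = 190
  break 3: 70 + 65 + 50 = 185
  break 4: 65 + 25 + 20 = 110
This matches the lower bound, so 4 is optimal.

4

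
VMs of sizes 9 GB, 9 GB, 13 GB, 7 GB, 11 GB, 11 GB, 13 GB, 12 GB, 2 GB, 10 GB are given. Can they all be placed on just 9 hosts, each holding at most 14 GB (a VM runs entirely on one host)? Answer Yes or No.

Yes

A valid assignment using 9 hosts:
  host 1: 13 = 13
  host 2: 13 = 13
  host 3: 12 + 2 = 14
  host 4: 11 = 11
  host 5: 11 = 11
  host 6: 10 = 10
  host 7: 9 = 9
  host 8: 9 = 9
  host 9: 7 = 7
Every load is within 14 GB, so 9 hosts suffice.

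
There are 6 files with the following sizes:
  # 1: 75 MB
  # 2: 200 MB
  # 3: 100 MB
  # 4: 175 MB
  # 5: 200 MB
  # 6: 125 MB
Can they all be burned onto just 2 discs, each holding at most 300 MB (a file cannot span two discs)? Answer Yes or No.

Total = 875 MB; ⌈875/300⌉ = 3.
At least 3 discs are required, but only 2 are allowed.

No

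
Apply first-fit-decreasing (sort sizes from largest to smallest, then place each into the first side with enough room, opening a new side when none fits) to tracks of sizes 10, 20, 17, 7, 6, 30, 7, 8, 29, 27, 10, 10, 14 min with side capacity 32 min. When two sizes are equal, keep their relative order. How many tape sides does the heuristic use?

Sorted descending: 30, 29, 27, 20, 17, 14, 10, 10, 10, 8, 7, 7, 6.
  30 → side 1 (new)  [load 30/32]
  29 → side 2 (new)  [load 29/32]
  27 → side 3 (new)  [load 27/32]
  20 → side 4 (new)  [load 20/32]
  17 → side 5 (new)  [load 17/32]
  14 → side 5  [load 31/32]
  10 → side 4  [load 30/32]
  10 → side 6 (new)  [load 10/32]
  10 → side 6  [load 20/32]
  8 → side 6  [load 28/32]
  7 → side 7 (new)  [load 7/32]
  7 → side 7  [load 14/32]
  6 → side 7  [load 20/32]
7 tape sides opened.

7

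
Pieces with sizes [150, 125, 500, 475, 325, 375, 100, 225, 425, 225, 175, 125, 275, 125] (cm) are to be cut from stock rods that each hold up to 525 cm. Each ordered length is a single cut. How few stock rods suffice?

Total = 500 + 475 + 425 + 375 + 325 + 275 + 225 + 225 + 175 + 150 + 125 + 125 + 125 + 100 = 3625 cm.
Lower bound: ⌈3625/525⌉ = 7 stock rods.
A packing using 8 stock rods:
  stock rod 1: 500 = 500
  stock rod 2: 475 = 475
  stock rod 3: 425 + 100 = 525
  stock rod 4: 375 + 150 = 525
  stock rod 5: 325 + 175 = 500
  stock rod 6: 275 + 225 = 500
  stock rod 7: 225 + 125 + 125 = 475
  stock rod 8: 125 = 125
No arrangement into 7 stock rods stays within capacity, so 8 is optimal.

8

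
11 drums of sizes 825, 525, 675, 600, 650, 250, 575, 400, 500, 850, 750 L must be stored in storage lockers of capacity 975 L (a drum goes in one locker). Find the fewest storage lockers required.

Total = 850 + 825 + 750 + 675 + 650 + 600 + 575 + 525 + 500 + 400 + 250 = 6600 L.
Lower bound: ⌈6600/975⌉ = 7 storage lockers.
Also, 9 drums each exceed 975/2 L, and no two of those can share a locker, so at least 9 storage lockers are needed.
A packing using 9 storage lockers:
  locker 1: 850 = 850
  locker 2: 825 = 825
  locker 3: 750 = 750
  locker 4: 675 + 250 = 925
  locker 5: 650 = 650
  locker 6: 600 = 600
  locker 7: 575 + 400 = 975
  locker 8: 525 = 525
  locker 9: 500 = 500
This matches the lower bound, so 9 is optimal.

9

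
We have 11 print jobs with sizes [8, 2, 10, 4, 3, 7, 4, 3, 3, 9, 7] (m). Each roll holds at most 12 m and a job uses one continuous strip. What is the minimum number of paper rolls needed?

Total = 10 + 9 + 8 + 7 + 7 + 4 + 4 + 3 + 3 + 3 + 2 = 60 m.
Lower bound: ⌈60/12⌉ = 5 paper rolls.
A packing using 6 paper rolls:
  roll 1: 10 + 2 = 12
  roll 2: 9 + 3 = 12
  roll 3: 8 + 4 = 12
  roll 4: 7 + 4 = 11
  roll 5: 7 + 3 = 10
  roll 6: 3 = 3
No arrangement into 5 paper rolls stays within capacity, so 6 is optimal.

6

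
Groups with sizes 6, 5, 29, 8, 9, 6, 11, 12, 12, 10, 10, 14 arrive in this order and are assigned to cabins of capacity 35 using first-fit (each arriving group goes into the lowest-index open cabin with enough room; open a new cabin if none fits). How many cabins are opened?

4

  6 → cabin 1 (new)  [load 6/35]
  5 → cabin 1  [load 11/35]
  29 → cabin 2 (new)  [load 29/35]
  8 → cabin 1  [load 19/35]
  9 → cabin 1  [load 28/35]
  6 → cabin 1  [load 34/35]
  11 → cabin 3 (new)  [load 11/35]
  12 → cabin 3  [load 23/35]
  12 → cabin 3  [load 35/35]
  10 → cabin 4 (new)  [load 10/35]
  10 → cabin 4  [load 20/35]
  14 → cabin 4  [load 34/35]
4 cabins opened.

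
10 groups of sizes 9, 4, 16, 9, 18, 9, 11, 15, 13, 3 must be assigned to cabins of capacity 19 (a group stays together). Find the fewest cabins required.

7

Total = 18 + 16 + 15 + 13 + 11 + 9 + 9 + 9 + 4 + 3 = 107.
Lower bound: ⌈107/19⌉ = 6 cabins.
A packing using 7 cabins:
  cabin 1: 18 = 18
  cabin 2: 16 + 3 = 19
  cabin 3: 15 + 4 = 19
  cabin 4: 13 = 13
  cabin 5: 11 = 11
  cabin 6: 9 + 9 = 18
  cabin 7: 9 = 9
No arrangement into 6 cabins stays within capacity, so 7 is optimal.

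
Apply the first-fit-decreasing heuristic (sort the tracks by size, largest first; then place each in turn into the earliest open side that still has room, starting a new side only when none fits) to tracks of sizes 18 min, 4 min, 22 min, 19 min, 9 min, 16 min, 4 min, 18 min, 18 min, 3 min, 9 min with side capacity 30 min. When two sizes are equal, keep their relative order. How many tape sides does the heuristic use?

6

Sorted descending: 22, 19, 18, 18, 18, 16, 9, 9, 4, 4, 3.
  22 → side 1 (new)  [load 22/30]
  19 → side 2 (new)  [load 19/30]
  18 → side 3 (new)  [load 18/30]
  18 → side 4 (new)  [load 18/30]
  18 → side 5 (new)  [load 18/30]
  16 → side 6 (new)  [load 16/30]
  9 → side 2  [load 28/30]
  9 → side 3  [load 27/30]
  4 → side 1  [load 26/30]
  4 → side 1  [load 30/30]
  3 → side 3  [load 30/30]
6 tape sides opened.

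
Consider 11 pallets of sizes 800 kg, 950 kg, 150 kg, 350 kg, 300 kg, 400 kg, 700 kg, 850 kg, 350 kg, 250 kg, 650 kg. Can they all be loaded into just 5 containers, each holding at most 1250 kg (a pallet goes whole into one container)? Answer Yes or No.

A valid assignment using 5 containers:
  container 1: 950 + 300 = 1250
  container 2: 850 + 400 = 1250
  container 3: 800 + 350 = 1150
  container 4: 700 + 350 + 150 = 1200
  container 5: 650 + 250 = 900
Every load is within 1250 kg, so 5 containers suffice.

Yes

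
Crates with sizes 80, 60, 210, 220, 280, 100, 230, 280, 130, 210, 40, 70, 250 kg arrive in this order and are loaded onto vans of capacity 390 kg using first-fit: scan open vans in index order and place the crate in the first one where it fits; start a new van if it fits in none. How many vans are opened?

  80 → van 1 (new)  [load 80/390]
  60 → van 1  [load 140/390]
  210 → van 1  [load 350/390]
  220 → van 2 (new)  [load 220/390]
  280 → van 3 (new)  [load 280/390]
  100 → van 2  [load 320/390]
  230 → van 4 (new)  [load 230/390]
  280 → van 5 (new)  [load 280/390]
  130 → van 4  [load 360/390]
  210 → van 6 (new)  [load 210/390]
  40 → van 1  [load 390/390]
  70 → van 2  [load 390/390]
  250 → van 7 (new)  [load 250/390]
7 vans opened.

7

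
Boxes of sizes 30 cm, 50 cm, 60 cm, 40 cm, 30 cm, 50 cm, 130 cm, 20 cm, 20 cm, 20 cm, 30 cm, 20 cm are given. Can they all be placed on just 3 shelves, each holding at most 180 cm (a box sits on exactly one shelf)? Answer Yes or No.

A valid assignment using 3 shelves:
  shelf 1: 130 + 50 = 180
  shelf 2: 60 + 50 + 40 + 30 = 180
  shelf 3: 30 + 30 + 20 + 20 + 20 + 20 = 140
Every load is within 180 cm, so 3 shelves suffice.

Yes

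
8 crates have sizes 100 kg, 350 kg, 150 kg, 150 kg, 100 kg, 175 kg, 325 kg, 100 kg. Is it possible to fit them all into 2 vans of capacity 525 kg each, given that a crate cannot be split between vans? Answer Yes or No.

Total = 1450 kg; ⌈1450/525⌉ = 3.
At least 3 vans are required, but only 2 are allowed.

No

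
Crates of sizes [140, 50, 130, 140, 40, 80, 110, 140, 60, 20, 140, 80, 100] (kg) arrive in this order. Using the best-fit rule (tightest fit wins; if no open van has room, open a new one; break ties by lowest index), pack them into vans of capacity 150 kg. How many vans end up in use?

10

  140 → van 1 (new)  [load 140/150]
  50 → van 2 (new)  [load 50/150]
  130 → van 3 (new)  [load 130/150]
  140 → van 4 (new)  [load 140/150]
  40 → van 2  [load 90/150]
  80 → van 5 (new)  [load 80/150]
  110 → van 6 (new)  [load 110/150]
  140 → van 7 (new)  [load 140/150]
  60 → van 2  [load 150/150]
  20 → van 3  [load 150/150]
  140 → van 8 (new)  [load 140/150]
  80 → van 9 (new)  [load 80/150]
  100 → van 10 (new)  [load 100/150]
10 vans opened.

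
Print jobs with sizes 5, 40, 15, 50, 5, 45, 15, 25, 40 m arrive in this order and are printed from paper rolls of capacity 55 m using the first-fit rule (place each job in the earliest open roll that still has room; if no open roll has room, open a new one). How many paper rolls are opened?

  5 → roll 1 (new)  [load 5/55]
  40 → roll 1  [load 45/55]
  15 → roll 2 (new)  [load 15/55]
  50 → roll 3 (new)  [load 50/55]
  5 → roll 1  [load 50/55]
  45 → roll 4 (new)  [load 45/55]
  15 → roll 2  [load 30/55]
  25 → roll 2  [load 55/55]
  40 → roll 5 (new)  [load 40/55]
5 paper rolls opened.

5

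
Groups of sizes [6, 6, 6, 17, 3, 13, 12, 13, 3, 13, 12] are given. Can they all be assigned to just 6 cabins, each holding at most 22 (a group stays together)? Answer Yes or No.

Yes

A valid assignment using 6 cabins:
  cabin 1: 17 + 3 = 20
  cabin 2: 13 + 6 + 3 = 22
  cabin 3: 13 + 6 = 19
  cabin 4: 13 + 6 = 19
  cabin 5: 12 = 12
  cabin 6: 12 = 12
Every load is within 22, so 6 cabins suffice.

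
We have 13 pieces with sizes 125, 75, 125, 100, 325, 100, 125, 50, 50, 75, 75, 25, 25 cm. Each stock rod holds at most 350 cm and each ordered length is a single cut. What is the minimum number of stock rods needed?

4

Total = 325 + 125 + 125 + 125 + 100 + 100 + 75 + 75 + 75 + 50 + 50 + 25 + 25 = 1275 cm.
Lower bound: ⌈1275/350⌉ = 4 stock rods.
A packing using 4 stock rods:
  stock rod 1: 325 + 25 = 350
  stock rod 2: 125 + 125 + 100 = 350
  stock rod 3: 125 + 100 + 75 + 50 = 350
  stock rod 4: 75 + 75 + 50 + 25 = 225
This matches the lower bound, so 4 is optimal.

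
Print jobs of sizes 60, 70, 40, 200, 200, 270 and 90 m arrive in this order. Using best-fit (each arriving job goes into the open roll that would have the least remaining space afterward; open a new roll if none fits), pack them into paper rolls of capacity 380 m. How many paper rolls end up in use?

  60 → roll 1 (new)  [load 60/380]
  70 → roll 1  [load 130/380]
  40 → roll 1  [load 170/380]
  200 → roll 1  [load 370/380]
  200 → roll 2 (new)  [load 200/380]
  270 → roll 3 (new)  [load 270/380]
  90 → roll 3  [load 360/380]
3 paper rolls opened.

3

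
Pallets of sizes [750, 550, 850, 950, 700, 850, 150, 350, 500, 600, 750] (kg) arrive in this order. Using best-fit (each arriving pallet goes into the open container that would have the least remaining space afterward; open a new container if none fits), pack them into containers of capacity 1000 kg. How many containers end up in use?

9

  750 → container 1 (new)  [load 750/1000]
  550 → container 2 (new)  [load 550/1000]
  850 → container 3 (new)  [load 850/1000]
  950 → container 4 (new)  [load 950/1000]
  700 → container 5 (new)  [load 700/1000]
  850 → container 6 (new)  [load 850/1000]
  150 → container 3  [load 1000/1000]
  350 → container 2  [load 900/1000]
  500 → container 7 (new)  [load 500/1000]
  600 → container 8 (new)  [load 600/1000]
  750 → container 9 (new)  [load 750/1000]
9 containers opened.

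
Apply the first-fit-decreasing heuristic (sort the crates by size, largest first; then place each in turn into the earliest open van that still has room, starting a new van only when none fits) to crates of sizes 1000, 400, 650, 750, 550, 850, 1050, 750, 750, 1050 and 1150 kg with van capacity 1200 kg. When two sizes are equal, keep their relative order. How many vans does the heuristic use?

Sorted descending: 1150, 1050, 1050, 1000, 850, 750, 750, 750, 650, 550, 400.
  1150 → van 1 (new)  [load 1150/1200]
  1050 → van 2 (new)  [load 1050/1200]
  1050 → van 3 (new)  [load 1050/1200]
  1000 → van 4 (new)  [load 1000/1200]
  850 → van 5 (new)  [load 850/1200]
  750 → van 6 (new)  [load 750/1200]
  750 → van 7 (new)  [load 750/1200]
  750 → van 8 (new)  [load 750/1200]
  650 → van 9 (new)  [load 650/1200]
  550 → van 9  [load 1200/1200]
  400 → van 6  [load 1150/1200]
9 vans opened.

9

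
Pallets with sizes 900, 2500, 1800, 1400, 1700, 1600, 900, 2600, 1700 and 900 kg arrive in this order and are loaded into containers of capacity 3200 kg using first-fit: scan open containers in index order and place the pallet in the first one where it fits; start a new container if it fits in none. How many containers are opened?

6

  900 → container 1 (new)  [load 900/3200]
  2500 → container 2 (new)  [load 2500/3200]
  1800 → container 1  [load 2700/3200]
  1400 → container 3 (new)  [load 1400/3200]
  1700 → container 3  [load 3100/3200]
  1600 → container 4 (new)  [load 1600/3200]
  900 → container 4  [load 2500/3200]
  2600 → container 5 (new)  [load 2600/3200]
  1700 → container 6 (new)  [load 1700/3200]
  900 → container 6  [load 2600/3200]
6 containers opened.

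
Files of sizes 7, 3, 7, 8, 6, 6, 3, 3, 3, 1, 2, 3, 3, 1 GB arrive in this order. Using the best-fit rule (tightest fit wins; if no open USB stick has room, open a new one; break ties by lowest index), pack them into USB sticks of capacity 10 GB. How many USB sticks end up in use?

6

  7 → USB stick 1 (new)  [load 7/10]
  3 → USB stick 1  [load 10/10]
  7 → USB stick 2 (new)  [load 7/10]
  8 → USB stick 3 (new)  [load 8/10]
  6 → USB stick 4 (new)  [load 6/10]
  6 → USB stick 5 (new)  [load 6/10]
  3 → USB stick 2  [load 10/10]
  3 → USB stick 4  [load 9/10]
  3 → USB stick 5  [load 9/10]
  1 → USB stick 4  [load 10/10]
  2 → USB stick 3  [load 10/10]
  3 → USB stick 6 (new)  [load 3/10]
  3 → USB stick 6  [load 6/10]
  1 → USB stick 5  [load 10/10]
6 USB sticks opened.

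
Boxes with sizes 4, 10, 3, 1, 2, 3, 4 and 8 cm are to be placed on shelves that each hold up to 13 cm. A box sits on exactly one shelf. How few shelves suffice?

Total = 10 + 8 + 4 + 4 + 3 + 3 + 2 + 1 = 35 cm.
Lower bound: ⌈35/13⌉ = 3 shelves.
A packing using 3 shelves:
  shelf 1: 10 + 3 = 13
  shelf 2: 8 + 4 + 1 = 13
  shelf 3: 4 + 3 + 2 = 9
This matches the lower bound, so 3 is optimal.

3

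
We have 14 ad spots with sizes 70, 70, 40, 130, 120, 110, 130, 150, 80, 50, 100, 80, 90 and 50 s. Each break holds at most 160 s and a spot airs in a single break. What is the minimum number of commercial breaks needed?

9

Total = 150 + 130 + 130 + 120 + 110 + 100 + 90 + 80 + 80 + 70 + 70 + 50 + 50 + 40 = 1270 s.
Lower bound: ⌈1270/160⌉ = 8 commercial breaks.
A packing using 9 commercial breaks:
  break 1: 150 = 150
  break 2: 130 = 130
  break 3: 130 = 130
  break 4: 120 + 40 = 160
  break 5: 110 + 50 = 160
  break 6: 100 + 50 = 150
  break 7: 90 + 70 = 160
  break 8: 80 + 80 = 160
  break 9: 70 = 70
No arrangement into 8 commercial breaks stays within capacity, so 9 is optimal.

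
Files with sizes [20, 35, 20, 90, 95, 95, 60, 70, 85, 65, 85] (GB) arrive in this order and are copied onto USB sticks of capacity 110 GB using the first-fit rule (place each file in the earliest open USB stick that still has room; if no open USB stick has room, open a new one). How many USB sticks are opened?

9

  20 → USB stick 1 (new)  [load 20/110]
  35 → USB stick 1  [load 55/110]
  20 → USB stick 1  [load 75/110]
  90 → USB stick 2 (new)  [load 90/110]
  95 → USB stick 3 (new)  [load 95/110]
  95 → USB stick 4 (new)  [load 95/110]
  60 → USB stick 5 (new)  [load 60/110]
  70 → USB stick 6 (new)  [load 70/110]
  85 → USB stick 7 (new)  [load 85/110]
  65 → USB stick 8 (new)  [load 65/110]
  85 → USB stick 9 (new)  [load 85/110]
9 USB sticks opened.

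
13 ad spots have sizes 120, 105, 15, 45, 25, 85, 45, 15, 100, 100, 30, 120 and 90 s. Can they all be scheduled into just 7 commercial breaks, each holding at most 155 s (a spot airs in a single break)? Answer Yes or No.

A valid assignment using 7 commercial breaks:
  break 1: 120 + 30 = 150
  break 2: 120 + 25 = 145
  break 3: 105 + 45 = 150
  break 4: 100 + 45 = 145
  break 5: 100 + 15 + 15 = 130
  break 6: 90 = 90
  break 7: 85 = 85
Every load is within 155 s, so 7 commercial breaks suffice.

Yes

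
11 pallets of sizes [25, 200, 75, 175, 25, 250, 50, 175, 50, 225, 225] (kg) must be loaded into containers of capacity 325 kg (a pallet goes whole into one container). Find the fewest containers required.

Total = 250 + 225 + 225 + 200 + 175 + 175 + 75 + 50 + 50 + 25 + 25 = 1475 kg.
Lower bound: ⌈1475/325⌉ = 5 containers.
Also, 6 pallets each exceed 325/2 kg, and no two of those can share a container, so at least 6 containers are needed.
A packing using 6 containers:
  container 1: 250 + 75 = 325
  container 2: 225 + 50 + 50 = 325
  container 3: 225 + 25 + 25 = 275
  container 4: 200 = 200
  container 5: 175 = 175
  container 6: 175 = 175
This matches the lower bound, so 6 is optimal.

6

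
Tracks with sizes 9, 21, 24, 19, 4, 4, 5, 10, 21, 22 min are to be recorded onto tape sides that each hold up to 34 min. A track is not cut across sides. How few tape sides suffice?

Total = 24 + 22 + 21 + 21 + 19 + 10 + 9 + 5 + 4 + 4 = 139 min.
Lower bound: ⌈139/34⌉ = 5 tape sides.
A packing using 5 tape sides:
  side 1: 24 + 10 = 34
  side 2: 22 + 9 = 31
  side 3: 21 + 5 + 4 + 4 = 34
  side 4: 21 = 21
  side 5: 19 = 19
This matches the lower bound, so 5 is optimal.

5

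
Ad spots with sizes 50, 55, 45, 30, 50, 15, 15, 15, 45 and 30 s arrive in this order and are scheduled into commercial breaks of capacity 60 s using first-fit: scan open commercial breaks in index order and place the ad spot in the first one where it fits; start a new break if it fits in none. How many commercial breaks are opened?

7

  50 → break 1 (new)  [load 50/60]
  55 → break 2 (new)  [load 55/60]
  45 → break 3 (new)  [load 45/60]
  30 → break 4 (new)  [load 30/60]
  50 → break 5 (new)  [load 50/60]
  15 → break 3  [load 60/60]
  15 → break 4  [load 45/60]
  15 → break 4  [load 60/60]
  45 → break 6 (new)  [load 45/60]
  30 → break 7 (new)  [load 30/60]
7 commercial breaks opened.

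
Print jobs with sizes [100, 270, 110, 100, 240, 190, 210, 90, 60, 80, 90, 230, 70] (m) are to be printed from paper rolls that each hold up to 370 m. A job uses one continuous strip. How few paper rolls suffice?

Total = 270 + 240 + 230 + 210 + 190 + 110 + 100 + 100 + 90 + 90 + 80 + 70 + 60 = 1840 m.
Lower bound: ⌈1840/370⌉ = 5 paper rolls.
A packing using 6 paper rolls:
  roll 1: 270 + 100 = 370
  roll 2: 240 + 110 = 350
  roll 3: 230 + 100 = 330
  roll 4: 210 + 90 + 70 = 370
  roll 5: 190 + 90 + 80 = 360
  roll 6: 60 = 60
No arrangement into 5 paper rolls stays within capacity, so 6 is optimal.

6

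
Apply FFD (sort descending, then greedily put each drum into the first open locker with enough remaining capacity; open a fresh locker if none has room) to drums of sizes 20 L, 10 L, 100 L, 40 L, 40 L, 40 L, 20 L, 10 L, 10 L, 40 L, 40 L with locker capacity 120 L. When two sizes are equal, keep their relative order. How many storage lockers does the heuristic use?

4

Sorted descending: 100, 40, 40, 40, 40, 40, 20, 20, 10, 10, 10.
  100 → locker 1 (new)  [load 100/120]
  40 → locker 2 (new)  [load 40/120]
  40 → locker 2  [load 80/120]
  40 → locker 2  [load 120/120]
  40 → locker 3 (new)  [load 40/120]
  40 → locker 3  [load 80/120]
  20 → locker 1  [load 120/120]
  20 → locker 3  [load 100/120]
  10 → locker 3  [load 110/120]
  10 → locker 3  [load 120/120]
  10 → locker 4 (new)  [load 10/120]
4 storage lockers opened.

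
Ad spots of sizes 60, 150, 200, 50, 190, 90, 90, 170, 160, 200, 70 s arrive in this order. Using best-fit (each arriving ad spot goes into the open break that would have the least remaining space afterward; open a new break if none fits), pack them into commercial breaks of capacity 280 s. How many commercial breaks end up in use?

6

  60 → break 1 (new)  [load 60/280]
  150 → break 1  [load 210/280]
  200 → break 2 (new)  [load 200/280]
  50 → break 1  [load 260/280]
  190 → break 3 (new)  [load 190/280]
  90 → break 3  [load 280/280]
  90 → break 4 (new)  [load 90/280]
  170 → break 4  [load 260/280]
  160 → break 5 (new)  [load 160/280]
  200 → break 6 (new)  [load 200/280]
  70 → break 2  [load 270/280]
6 commercial breaks opened.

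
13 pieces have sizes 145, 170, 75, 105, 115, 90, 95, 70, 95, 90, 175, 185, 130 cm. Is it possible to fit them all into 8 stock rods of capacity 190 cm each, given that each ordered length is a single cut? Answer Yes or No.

Total = 1540 cm; ⌈1540/190⌉ = 9.
At least 9 stock rods are required, but only 8 are allowed.

No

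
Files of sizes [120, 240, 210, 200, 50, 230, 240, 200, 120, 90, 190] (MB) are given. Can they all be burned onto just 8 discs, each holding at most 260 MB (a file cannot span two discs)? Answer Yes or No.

Total = 1890 MB; ⌈1890/260⌉ = 8.
The bound of 8 does not rule out 8, but exhaustive search shows no assignment into 8 discs of capacity 260 MB exists — the minimum is 9.

No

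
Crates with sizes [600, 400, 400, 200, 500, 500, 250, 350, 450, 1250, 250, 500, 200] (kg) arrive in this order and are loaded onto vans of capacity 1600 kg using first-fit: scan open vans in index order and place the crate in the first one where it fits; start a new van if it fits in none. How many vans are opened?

  600 → van 1 (new)  [load 600/1600]
  400 → van 1  [load 1000/1600]
  400 → van 1  [load 1400/1600]
  200 → van 1  [load 1600/1600]
  500 → van 2 (new)  [load 500/1600]
  500 → van 2  [load 1000/1600]
  250 → van 2  [load 1250/1600]
  350 → van 2  [load 1600/1600]
  450 → van 3 (new)  [load 450/1600]
  1250 → van 4 (new)  [load 1250/1600]
  250 → van 3  [load 700/1600]
  500 → van 3  [load 1200/1600]
  200 → van 3  [load 1400/1600]
4 vans opened.

4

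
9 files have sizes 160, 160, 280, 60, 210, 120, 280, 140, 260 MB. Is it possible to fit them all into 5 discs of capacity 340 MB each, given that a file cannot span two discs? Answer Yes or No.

Total = 1670 MB; ⌈1670/340⌉ = 5.
The bound of 5 does not rule out 5, but exhaustive search shows no assignment into 5 discs of capacity 340 MB exists — the minimum is 6.

No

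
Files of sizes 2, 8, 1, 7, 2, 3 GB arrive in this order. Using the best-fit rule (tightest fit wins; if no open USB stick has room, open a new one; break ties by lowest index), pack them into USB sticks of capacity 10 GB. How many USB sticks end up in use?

3

  2 → USB stick 1 (new)  [load 2/10]
  8 → USB stick 1  [load 10/10]
  1 → USB stick 2 (new)  [load 1/10]
  7 → USB stick 2  [load 8/10]
  2 → USB stick 2  [load 10/10]
  3 → USB stick 3 (new)  [load 3/10]
3 USB sticks opened.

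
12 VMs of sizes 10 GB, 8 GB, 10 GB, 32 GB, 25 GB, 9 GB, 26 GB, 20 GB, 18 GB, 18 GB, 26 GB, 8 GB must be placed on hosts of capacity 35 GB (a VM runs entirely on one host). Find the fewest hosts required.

Total = 32 + 26 + 26 + 25 + 20 + 18 + 18 + 10 + 10 + 9 + 8 + 8 = 210 GB.
Lower bound: ⌈210/35⌉ = 6 hosts.
Also, 7 VMs each exceed 35/2 GB, and no two of those can share a host, so at least 7 hosts are needed.
A packing using 7 hosts:
  host 1: 32 = 32
  host 2: 26 + 9 = 35
  host 3: 26 + 8 = 34
  host 4: 25 + 10 = 35
  host 5: 20 + 10 = 30
  host 6: 18 + 8 = 26
  host 7: 18 = 18
This matches the lower bound, so 7 is optimal.

7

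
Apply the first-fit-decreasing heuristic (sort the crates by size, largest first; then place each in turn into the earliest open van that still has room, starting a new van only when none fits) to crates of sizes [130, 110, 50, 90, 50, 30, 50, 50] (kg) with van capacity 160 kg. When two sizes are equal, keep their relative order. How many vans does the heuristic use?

4

Sorted descending: 130, 110, 90, 50, 50, 50, 50, 30.
  130 → van 1 (new)  [load 130/160]
  110 → van 2 (new)  [load 110/160]
  90 → van 3 (new)  [load 90/160]
  50 → van 2  [load 160/160]
  50 → van 3  [load 140/160]
  50 → van 4 (new)  [load 50/160]
  50 → van 4  [load 100/160]
  30 → van 1  [load 160/160]
4 vans opened.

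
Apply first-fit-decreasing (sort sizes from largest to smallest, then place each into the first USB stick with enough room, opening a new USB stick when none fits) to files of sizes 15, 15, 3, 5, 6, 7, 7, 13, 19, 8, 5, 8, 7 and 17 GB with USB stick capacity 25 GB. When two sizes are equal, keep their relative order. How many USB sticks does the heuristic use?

Sorted descending: 19, 17, 15, 15, 13, 8, 8, 7, 7, 7, 6, 5, 5, 3.
  19 → USB stick 1 (new)  [load 19/25]
  17 → USB stick 2 (new)  [load 17/25]
  15 → USB stick 3 (new)  [load 15/25]
  15 → USB stick 4 (new)  [load 15/25]
  13 → USB stick 5 (new)  [load 13/25]
  8 → USB stick 2  [load 25/25]
  8 → USB stick 3  [load 23/25]
  7 → USB stick 4  [load 22/25]
  7 → USB stick 5  [load 20/25]
  7 → USB stick 6 (new)  [load 7/25]
  6 → USB stick 1  [load 25/25]
  5 → USB stick 5  [load 25/25]
  5 → USB stick 6  [load 12/25]
  3 → USB stick 4  [load 25/25]
6 USB sticks opened.

6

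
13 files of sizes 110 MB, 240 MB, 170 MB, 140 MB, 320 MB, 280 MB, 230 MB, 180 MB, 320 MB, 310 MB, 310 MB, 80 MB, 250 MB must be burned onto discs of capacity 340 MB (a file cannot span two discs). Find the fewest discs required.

10

Total = 320 + 320 + 310 + 310 + 280 + 250 + 240 + 230 + 180 + 170 + 140 + 110 + 80 = 2940 MB.
Lower bound: ⌈2940/340⌉ = 9 discs.
A packing using 10 discs:
  disc 1: 320 = 320
  disc 2: 320 = 320
  disc 3: 310 = 310
  disc 4: 310 = 310
  disc 5: 280 = 280
  disc 6: 250 + 80 = 330
  disc 7: 240 = 240
  disc 8: 230 + 110 = 340
  disc 9: 180 + 140 = 320
  disc 10: 170 = 170
No arrangement into 9 discs stays within capacity, so 10 is optimal.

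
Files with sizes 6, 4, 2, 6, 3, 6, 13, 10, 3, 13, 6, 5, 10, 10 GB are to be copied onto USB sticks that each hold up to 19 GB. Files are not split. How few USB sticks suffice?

Total = 13 + 13 + 10 + 10 + 10 + 6 + 6 + 6 + 6 + 5 + 4 + 3 + 3 + 2 = 97 GB.
Lower bound: ⌈97/19⌉ = 6 USB sticks.
A packing using 6 USB sticks:
  USB stick 1: 13 + 6 = 19
  USB stick 2: 13 + 6 = 19
  USB stick 3: 10 + 6 + 3 = 19
  USB stick 4: 10 + 6 + 3 = 19
  USB stick 5: 10 + 5 + 4 = 19
  USB stick 6: 2 = 2
This matches the lower bound, so 6 is optimal.

6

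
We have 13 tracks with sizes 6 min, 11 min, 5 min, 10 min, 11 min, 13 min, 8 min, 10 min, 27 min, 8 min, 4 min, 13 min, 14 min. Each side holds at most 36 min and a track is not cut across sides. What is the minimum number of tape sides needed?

Total = 27 + 14 + 13 + 13 + 11 + 11 + 10 + 10 + 8 + 8 + 6 + 5 + 4 = 140 min.
Lower bound: ⌈140/36⌉ = 4 tape sides.
A packing using 4 tape sides:
  side 1: 27 + 8 = 35
  side 2: 14 + 13 + 8 = 35
  side 3: 13 + 11 + 11 = 35
  side 4: 10 + 10 + 6 + 5 + 4 = 35
This matches the lower bound, so 4 is optimal.

4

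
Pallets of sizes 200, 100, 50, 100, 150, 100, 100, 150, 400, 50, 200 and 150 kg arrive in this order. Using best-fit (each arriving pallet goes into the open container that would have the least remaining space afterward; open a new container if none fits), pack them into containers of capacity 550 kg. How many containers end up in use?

4

  200 → container 1 (new)  [load 200/550]
  100 → container 1  [load 300/550]
  50 → container 1  [load 350/550]
  100 → container 1  [load 450/550]
  150 → container 2 (new)  [load 150/550]
  100 → container 1  [load 550/550]
  100 → container 2  [load 250/550]
  150 → container 2  [load 400/550]
  400 → container 3 (new)  [load 400/550]
  50 → container 2  [load 450/550]
  200 → container 4 (new)  [load 200/550]
  150 → container 3  [load 550/550]
4 containers opened.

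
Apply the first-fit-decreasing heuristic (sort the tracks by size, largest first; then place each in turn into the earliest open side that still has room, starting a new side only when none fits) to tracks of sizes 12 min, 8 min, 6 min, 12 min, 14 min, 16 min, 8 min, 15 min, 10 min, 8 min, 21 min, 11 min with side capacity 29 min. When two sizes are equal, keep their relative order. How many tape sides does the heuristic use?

Sorted descending: 21, 16, 15, 14, 12, 12, 11, 10, 8, 8, 8, 6.
  21 → side 1 (new)  [load 21/29]
  16 → side 2 (new)  [load 16/29]
  15 → side 3 (new)  [load 15/29]
  14 → side 3  [load 29/29]
  12 → side 2  [load 28/29]
  12 → side 4 (new)  [load 12/29]
  11 → side 4  [load 23/29]
  10 → side 5 (new)  [load 10/29]
  8 → side 1  [load 29/29]
  8 → side 5  [load 18/29]
  8 → side 5  [load 26/29]
  6 → side 4  [load 29/29]
5 tape sides opened.

5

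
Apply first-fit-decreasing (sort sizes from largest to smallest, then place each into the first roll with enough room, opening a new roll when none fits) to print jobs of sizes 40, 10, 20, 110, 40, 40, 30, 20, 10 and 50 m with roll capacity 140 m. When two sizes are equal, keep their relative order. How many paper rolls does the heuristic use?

3

Sorted descending: 110, 50, 40, 40, 40, 30, 20, 20, 10, 10.
  110 → roll 1 (new)  [load 110/140]
  50 → roll 2 (new)  [load 50/140]
  40 → roll 2  [load 90/140]
  40 → roll 2  [load 130/140]
  40 → roll 3 (new)  [load 40/140]
  30 → roll 1  [load 140/140]
  20 → roll 3  [load 60/140]
  20 → roll 3  [load 80/140]
  10 → roll 2  [load 140/140]
  10 → roll 3  [load 90/140]
3 paper rolls opened.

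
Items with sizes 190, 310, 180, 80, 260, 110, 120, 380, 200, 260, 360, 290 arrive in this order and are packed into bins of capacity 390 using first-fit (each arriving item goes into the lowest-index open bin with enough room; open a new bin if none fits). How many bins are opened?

  190 → bin 1 (new)  [load 190/390]
  310 → bin 2 (new)  [load 310/390]
  180 → bin 1  [load 370/390]
  80 → bin 2  [load 390/390]
  260 → bin 3 (new)  [load 260/390]
  110 → bin 3  [load 370/390]
  120 → bin 4 (new)  [load 120/390]
  380 → bin 5 (new)  [load 380/390]
  200 → bin 4  [load 320/390]
  260 → bin 6 (new)  [load 260/390]
  360 → bin 7 (new)  [load 360/390]
  290 → bin 8 (new)  [load 290/390]
8 bins opened.

8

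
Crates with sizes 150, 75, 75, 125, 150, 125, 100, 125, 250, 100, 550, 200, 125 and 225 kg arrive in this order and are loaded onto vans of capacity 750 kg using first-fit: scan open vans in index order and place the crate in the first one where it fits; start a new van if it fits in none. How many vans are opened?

4

  150 → van 1 (new)  [load 150/750]
  75 → van 1  [load 225/750]
  75 → van 1  [load 300/750]
  125 → van 1  [load 425/750]
  150 → van 1  [load 575/750]
  125 → van 1  [load 700/750]
  100 → van 2 (new)  [load 100/750]
  125 → van 2  [load 225/750]
  250 → van 2  [load 475/750]
  100 → van 2  [load 575/750]
  550 → van 3 (new)  [load 550/750]
  200 → van 3  [load 750/750]
  125 → van 2  [load 700/750]
  225 → van 4 (new)  [load 225/750]
4 vans opened.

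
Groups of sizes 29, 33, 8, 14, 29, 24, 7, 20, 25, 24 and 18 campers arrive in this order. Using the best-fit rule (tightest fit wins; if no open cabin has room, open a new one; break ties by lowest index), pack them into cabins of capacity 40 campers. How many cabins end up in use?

7

  29 → cabin 1 (new)  [load 29/40]
  33 → cabin 2 (new)  [load 33/40]
  8 → cabin 1  [load 37/40]
  14 → cabin 3 (new)  [load 14/40]
  29 → cabin 4 (new)  [load 29/40]
  24 → cabin 3  [load 38/40]
  7 → cabin 2  [load 40/40]
  20 → cabin 5 (new)  [load 20/40]
  25 → cabin 6 (new)  [load 25/40]
  24 → cabin 7 (new)  [load 24/40]
  18 → cabin 5  [load 38/40]
7 cabins opened.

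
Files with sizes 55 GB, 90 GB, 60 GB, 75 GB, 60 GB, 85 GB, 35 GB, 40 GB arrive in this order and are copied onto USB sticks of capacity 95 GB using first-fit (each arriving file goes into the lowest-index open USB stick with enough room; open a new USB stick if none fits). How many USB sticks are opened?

7

  55 → USB stick 1 (new)  [load 55/95]
  90 → USB stick 2 (new)  [load 90/95]
  60 → USB stick 3 (new)  [load 60/95]
  75 → USB stick 4 (new)  [load 75/95]
  60 → USB stick 5 (new)  [load 60/95]
  85 → USB stick 6 (new)  [load 85/95]
  35 → USB stick 1  [load 90/95]
  40 → USB stick 7 (new)  [load 40/95]
7 USB sticks opened.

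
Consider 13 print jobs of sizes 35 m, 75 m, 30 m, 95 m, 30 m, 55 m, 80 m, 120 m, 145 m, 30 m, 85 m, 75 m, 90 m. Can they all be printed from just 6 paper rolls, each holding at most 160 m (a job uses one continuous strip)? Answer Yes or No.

No

Total = 945 m; ⌈945/160⌉ = 6.
The bound of 6 does not rule out 6, but exhaustive search shows no assignment into 6 paper rolls of capacity 160 m exists — the minimum is 7.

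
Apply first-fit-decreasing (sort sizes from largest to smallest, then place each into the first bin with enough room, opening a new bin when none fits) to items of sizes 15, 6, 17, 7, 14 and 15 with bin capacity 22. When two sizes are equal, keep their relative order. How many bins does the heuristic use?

4

Sorted descending: 17, 15, 15, 14, 7, 6.
  17 → bin 1 (new)  [load 17/22]
  15 → bin 2 (new)  [load 15/22]
  15 → bin 3 (new)  [load 15/22]
  14 → bin 4 (new)  [load 14/22]
  7 → bin 2  [load 22/22]
  6 → bin 3  [load 21/22]
4 bins opened.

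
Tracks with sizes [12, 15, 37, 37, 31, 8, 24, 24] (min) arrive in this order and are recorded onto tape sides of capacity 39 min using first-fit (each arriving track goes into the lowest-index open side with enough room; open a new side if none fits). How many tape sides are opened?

6

  12 → side 1 (new)  [load 12/39]
  15 → side 1  [load 27/39]
  37 → side 2 (new)  [load 37/39]
  37 → side 3 (new)  [load 37/39]
  31 → side 4 (new)  [load 31/39]
  8 → side 1  [load 35/39]
  24 → side 5 (new)  [load 24/39]
  24 → side 6 (new)  [load 24/39]
6 tape sides opened.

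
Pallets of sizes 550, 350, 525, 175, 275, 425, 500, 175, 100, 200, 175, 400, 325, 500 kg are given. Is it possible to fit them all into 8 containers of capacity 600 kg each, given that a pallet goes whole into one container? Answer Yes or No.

No

Total = 4675 kg; ⌈4675/600⌉ = 8.
The bound of 8 does not rule out 8, but exhaustive search shows no assignment into 8 containers of capacity 600 kg exists — the minimum is 9.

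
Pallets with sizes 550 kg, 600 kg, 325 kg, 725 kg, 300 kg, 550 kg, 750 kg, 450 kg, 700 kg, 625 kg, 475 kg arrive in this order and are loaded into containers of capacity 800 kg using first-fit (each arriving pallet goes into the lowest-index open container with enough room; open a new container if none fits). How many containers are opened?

  550 → container 1 (new)  [load 550/800]
  600 → container 2 (new)  [load 600/800]
  325 → container 3 (new)  [load 325/800]
  725 → container 4 (new)  [load 725/800]
  300 → container 3  [load 625/800]
  550 → container 5 (new)  [load 550/800]
  750 → container 6 (new)  [load 750/800]
  450 → container 7 (new)  [load 450/800]
  700 → container 8 (new)  [load 700/800]
  625 → container 9 (new)  [load 625/800]
  475 → container 10 (new)  [load 475/800]
10 containers opened.

10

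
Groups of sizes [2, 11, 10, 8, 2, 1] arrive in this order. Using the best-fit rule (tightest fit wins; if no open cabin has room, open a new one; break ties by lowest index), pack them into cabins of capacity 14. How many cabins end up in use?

3

  2 → cabin 1 (new)  [load 2/14]
  11 → cabin 1  [load 13/14]
  10 → cabin 2 (new)  [load 10/14]
  8 → cabin 3 (new)  [load 8/14]
  2 → cabin 2  [load 12/14]
  1 → cabin 1  [load 14/14]
3 cabins opened.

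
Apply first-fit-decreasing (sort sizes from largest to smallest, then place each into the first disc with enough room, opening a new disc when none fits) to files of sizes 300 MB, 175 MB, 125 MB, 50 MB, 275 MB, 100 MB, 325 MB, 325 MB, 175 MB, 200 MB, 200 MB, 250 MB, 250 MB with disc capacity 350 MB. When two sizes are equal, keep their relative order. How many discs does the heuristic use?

Sorted descending: 325, 325, 300, 275, 250, 250, 200, 200, 175, 175, 125, 100, 50.
  325 → disc 1 (new)  [load 325/350]
  325 → disc 2 (new)  [load 325/350]
  300 → disc 3 (new)  [load 300/350]
  275 → disc 4 (new)  [load 275/350]
  250 → disc 5 (new)  [load 250/350]
  250 → disc 6 (new)  [load 250/350]
  200 → disc 7 (new)  [load 200/350]
  200 → disc 8 (new)  [load 200/350]
  175 → disc 9 (new)  [load 175/350]
  175 → disc 9  [load 350/350]
  125 → disc 7  [load 325/350]
  100 → disc 5  [load 350/350]
  50 → disc 3  [load 350/350]
9 discs opened.

9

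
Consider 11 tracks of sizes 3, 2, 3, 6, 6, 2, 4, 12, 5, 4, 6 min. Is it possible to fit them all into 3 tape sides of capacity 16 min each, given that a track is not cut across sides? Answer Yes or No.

Total = 53 min; ⌈53/16⌉ = 4.
At least 4 tape sides are required, but only 3 are allowed.

No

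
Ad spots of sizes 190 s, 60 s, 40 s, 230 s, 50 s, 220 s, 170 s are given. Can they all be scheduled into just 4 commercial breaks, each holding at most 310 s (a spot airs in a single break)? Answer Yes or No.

A valid assignment using 4 commercial breaks:
  break 1: 230 + 60 = 290
  break 2: 220 + 50 + 40 = 310
  break 3: 190 = 190
  break 4: 170 = 170
Every load is within 310 s, so 4 commercial breaks suffice.

Yes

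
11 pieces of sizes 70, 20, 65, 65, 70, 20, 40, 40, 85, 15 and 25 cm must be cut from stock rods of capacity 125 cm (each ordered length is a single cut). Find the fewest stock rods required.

Total = 85 + 70 + 70 + 65 + 65 + 40 + 40 + 25 + 20 + 20 + 15 = 515 cm.
Lower bound: ⌈515/125⌉ = 5 stock rods.
A packing using 5 stock rods:
  stock rod 1: 85 + 40 = 125
  stock rod 2: 70 + 40 + 15 = 125
  stock rod 3: 70 + 25 + 20 = 115
  stock rod 4: 65 + 20 = 85
  stock rod 5: 65 = 65
This matches the lower bound, so 5 is optimal.

5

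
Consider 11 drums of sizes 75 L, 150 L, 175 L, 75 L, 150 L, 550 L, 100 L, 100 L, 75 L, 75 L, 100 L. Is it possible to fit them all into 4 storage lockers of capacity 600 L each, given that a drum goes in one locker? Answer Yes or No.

A valid assignment using 3 storage lockers:
  locker 1: 550 = 550
  locker 2: 175 + 150 + 150 + 100 = 575
  locker 3: 100 + 100 + 75 + 75 + 75 + 75 = 500
That uses only 3 ≤ 4, so 4 storage lockers are enough.

Yes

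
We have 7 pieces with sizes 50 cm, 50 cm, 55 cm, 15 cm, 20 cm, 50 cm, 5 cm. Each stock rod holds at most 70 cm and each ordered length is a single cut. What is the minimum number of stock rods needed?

4

Total = 55 + 50 + 50 + 50 + 20 + 15 + 5 = 245 cm.
Lower bound: ⌈245/70⌉ = 4 stock rods.
A packing using 4 stock rods:
  stock rod 1: 55 + 15 = 70
  stock rod 2: 50 + 20 = 70
  stock rod 3: 50 + 5 = 55
  stock rod 4: 50 = 50
This matches the lower bound, so 4 is optimal.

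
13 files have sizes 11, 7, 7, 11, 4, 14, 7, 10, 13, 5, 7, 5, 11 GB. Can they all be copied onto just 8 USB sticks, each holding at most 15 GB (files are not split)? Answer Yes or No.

Total = 112 GB; ⌈112/15⌉ = 8.
The bound of 8 does not rule out 8, but exhaustive search shows no assignment into 8 USB sticks of capacity 15 GB exists — the minimum is 9.

No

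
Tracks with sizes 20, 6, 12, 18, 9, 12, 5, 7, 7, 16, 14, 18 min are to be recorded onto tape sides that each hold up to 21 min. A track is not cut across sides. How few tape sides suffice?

Total = 20 + 18 + 18 + 16 + 14 + 12 + 12 + 9 + 7 + 7 + 6 + 5 = 144 min.
Lower bound: ⌈144/21⌉ = 7 tape sides.
A packing using 8 tape sides:
  side 1: 20 = 20
  side 2: 18 = 18
  side 3: 18 = 18
  side 4: 16 + 5 = 21
  side 5: 14 + 7 = 21
  side 6: 12 + 9 = 21
  side 7: 12 + 7 = 19
  side 8: 6 = 6
No arrangement into 7 tape sides stays within capacity, so 8 is optimal.

8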